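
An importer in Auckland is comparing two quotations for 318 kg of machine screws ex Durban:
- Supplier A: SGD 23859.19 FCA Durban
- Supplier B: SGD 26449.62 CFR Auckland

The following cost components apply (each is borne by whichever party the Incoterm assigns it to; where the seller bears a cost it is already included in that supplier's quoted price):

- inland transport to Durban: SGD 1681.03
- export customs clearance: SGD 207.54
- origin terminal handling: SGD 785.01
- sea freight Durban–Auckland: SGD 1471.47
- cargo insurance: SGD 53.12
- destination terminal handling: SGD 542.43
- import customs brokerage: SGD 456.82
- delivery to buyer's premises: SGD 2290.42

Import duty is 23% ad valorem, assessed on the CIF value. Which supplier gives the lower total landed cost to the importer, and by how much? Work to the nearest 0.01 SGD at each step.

Supplier A (FCA):
CIF value = FCA price + origin terminal + freight + insurance = 23859.19 + 785.01 + 1471.47 + 53.12 = 26168.79
Import duty = 26168.79 × 23% = 6018.82
Buyer bears (A): 785.01 + 1471.47 + 53.12 + 542.43 + 456.82 + 2290.42 = 5599.27
Landed cost (A) = invoice 23859.19 + 5599.27 + duty 6018.82 = 35477.28
Supplier B (CFR):
CIF value = CFR price + insurance = 26449.62 + 53.12 = 26502.74
Import duty = 26502.74 × 23% = 6095.63
Buyer bears (B): 53.12 + 542.43 + 456.82 + 2290.42 = 3342.79
Landed cost (B) = invoice 26449.62 + 3342.79 + duty 6095.63 = 35888.04
Difference = |35477.28 − 35888.04| = 410.76

Supplier A is cheaper by SGD 410.76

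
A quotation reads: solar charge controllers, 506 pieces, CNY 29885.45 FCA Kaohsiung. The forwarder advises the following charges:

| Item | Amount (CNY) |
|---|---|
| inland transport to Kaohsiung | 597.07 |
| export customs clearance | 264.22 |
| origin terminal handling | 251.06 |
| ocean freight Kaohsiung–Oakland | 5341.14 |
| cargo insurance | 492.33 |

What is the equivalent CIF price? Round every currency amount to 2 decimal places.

CIF price: CNY 35969.98

Not relevant to the conversion: inland to port, export clearance — on the seller under both FCA and CIF; already in the FCA price and stays in the CIF price.
From FCA to CIF, the seller additionally bears: origin terminal, freight, insurance.
CIF price = 29885.45 + 251.06 + 5341.14 + 492.33 = 35969.98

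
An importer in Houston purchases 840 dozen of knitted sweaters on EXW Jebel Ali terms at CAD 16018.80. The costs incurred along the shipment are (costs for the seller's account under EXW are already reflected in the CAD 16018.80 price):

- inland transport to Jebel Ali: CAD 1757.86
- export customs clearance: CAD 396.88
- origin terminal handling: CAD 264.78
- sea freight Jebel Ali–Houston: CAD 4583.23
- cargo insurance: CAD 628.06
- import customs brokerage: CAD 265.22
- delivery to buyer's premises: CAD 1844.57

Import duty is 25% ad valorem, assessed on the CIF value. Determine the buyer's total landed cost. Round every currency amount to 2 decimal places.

Total landed cost: CAD 31671.80

EXW: the seller makes goods available at their premises; the buyer bears all onward costs.
CIF value = EXW price + inland to port + export clearance + origin terminal + freight + insurance = 16018.80 + 1757.86 + 396.88 + 264.78 + 4583.23 + 628.06 = 23649.61
Import duty = 23649.61 × 25% = 5912.40
Buyer bears: inland to port 1757.86 + export clearance 396.88 + origin terminal 264.78 + freight 4583.23 + insurance 628.06 + brokerage 265.22 + delivery 1844.57 + duty 5912.40 = 15653.00
Landed cost = invoice 16018.80 + 15653.00 = 31671.80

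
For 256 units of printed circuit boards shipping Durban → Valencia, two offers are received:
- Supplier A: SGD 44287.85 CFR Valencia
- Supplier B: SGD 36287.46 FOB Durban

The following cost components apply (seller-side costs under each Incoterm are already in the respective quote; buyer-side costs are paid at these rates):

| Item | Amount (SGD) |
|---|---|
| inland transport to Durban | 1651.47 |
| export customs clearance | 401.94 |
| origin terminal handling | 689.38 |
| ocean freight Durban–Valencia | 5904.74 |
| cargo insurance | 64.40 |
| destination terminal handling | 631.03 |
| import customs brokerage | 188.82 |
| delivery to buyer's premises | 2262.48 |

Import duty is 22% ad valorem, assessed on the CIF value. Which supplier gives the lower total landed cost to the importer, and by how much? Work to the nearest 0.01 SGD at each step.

Supplier B is cheaper by SGD 2556.70

Supplier A (CFR):
CIF value = CFR price + insurance = 44287.85 + 64.40 = 44352.25
Import duty = 44352.25 × 22% = 9757.50
Buyer bears (A): 64.40 + 631.03 + 188.82 + 2262.48 = 3146.73
Landed cost (A) = invoice 44287.85 + 3146.73 + duty 9757.50 = 57192.08
Supplier B (FOB):
CIF value = FOB price + freight + insurance = 36287.46 + 5904.74 + 64.40 = 42256.60
Import duty = 42256.60 × 22% = 9296.45
Buyer bears (B): 5904.74 + 64.40 + 631.03 + 188.82 + 2262.48 = 9051.47
Landed cost (B) = invoice 36287.46 + 9051.47 + duty 9296.45 = 54635.38
Difference = |57192.08 − 54635.38| = 2556.70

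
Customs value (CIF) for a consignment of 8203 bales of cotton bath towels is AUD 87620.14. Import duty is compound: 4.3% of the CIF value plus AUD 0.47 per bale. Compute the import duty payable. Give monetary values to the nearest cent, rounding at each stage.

Import duty: AUD 7623.08

Ad valorem component: 87620.14 × 4.3% = 3767.67
Specific component: 8203 × 0.47 = 3855.41
Import duty = 3767.67 + 3855.41 = 7623.08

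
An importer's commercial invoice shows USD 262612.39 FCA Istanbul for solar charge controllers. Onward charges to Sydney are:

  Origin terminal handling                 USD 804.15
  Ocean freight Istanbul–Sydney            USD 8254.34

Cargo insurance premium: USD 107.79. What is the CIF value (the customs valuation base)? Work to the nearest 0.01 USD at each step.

CIF value: USD 271778.67

CIF = FCA price + pre-shipment costs + freight + insurance
CIF = 262612.39 + 804.15 + 8254.34 + 107.79 = 271778.67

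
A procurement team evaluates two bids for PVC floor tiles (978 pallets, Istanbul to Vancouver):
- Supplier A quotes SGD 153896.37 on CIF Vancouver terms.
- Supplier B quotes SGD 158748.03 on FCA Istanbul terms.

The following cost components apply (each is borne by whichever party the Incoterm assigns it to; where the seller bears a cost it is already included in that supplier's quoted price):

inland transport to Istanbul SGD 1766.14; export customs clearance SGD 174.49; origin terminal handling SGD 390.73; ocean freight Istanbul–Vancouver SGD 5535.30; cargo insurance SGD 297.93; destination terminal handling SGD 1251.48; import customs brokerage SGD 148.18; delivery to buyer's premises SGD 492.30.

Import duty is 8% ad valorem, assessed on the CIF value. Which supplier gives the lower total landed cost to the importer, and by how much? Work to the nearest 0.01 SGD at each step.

Supplier A is cheaper by SGD 11961.67

Supplier A (CIF):
The CIF price already equals the CIF value: 153896.37
Import duty = 153896.37 × 8% = 12311.71
Buyer bears (A): 1251.48 + 148.18 + 492.30 = 1891.96
Landed cost (A) = invoice 153896.37 + 1891.96 + duty 12311.71 = 168100.04
Supplier B (FCA):
CIF value = FCA price + origin terminal + freight + insurance = 158748.03 + 390.73 + 5535.30 + 297.93 = 164971.99
Import duty = 164971.99 × 8% = 13197.76
Buyer bears (B): 390.73 + 5535.30 + 297.93 + 1251.48 + 148.18 + 492.30 = 8115.92
Landed cost (B) = invoice 158748.03 + 8115.92 + duty 13197.76 = 180061.71
Difference = |168100.04 − 180061.71| = 11961.67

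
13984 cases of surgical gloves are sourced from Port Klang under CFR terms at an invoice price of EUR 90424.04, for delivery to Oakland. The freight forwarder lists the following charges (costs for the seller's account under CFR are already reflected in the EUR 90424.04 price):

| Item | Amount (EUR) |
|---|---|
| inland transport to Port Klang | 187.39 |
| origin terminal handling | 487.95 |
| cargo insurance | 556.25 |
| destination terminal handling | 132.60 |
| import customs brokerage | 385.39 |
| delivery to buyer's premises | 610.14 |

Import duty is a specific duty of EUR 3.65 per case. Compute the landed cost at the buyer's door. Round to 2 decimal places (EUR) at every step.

CFR: the seller pays costs through ocean freight to the destination port, but not insurance.
Already in the invoice (seller's account under CFR): inland to port, origin terminal — exclude.
CIF value = CFR price + insurance = 90424.04 + 556.25 = 90980.29
Import duty = 13984 × 3.65 = 51041.60
Buyer bears: insurance 556.25 + destination terminal 132.60 + brokerage 385.39 + delivery 610.14 + duty 51041.60 = 52725.98
Landed cost = invoice 90424.04 + 52725.98 = 143150.02

Total landed cost: EUR 143150.02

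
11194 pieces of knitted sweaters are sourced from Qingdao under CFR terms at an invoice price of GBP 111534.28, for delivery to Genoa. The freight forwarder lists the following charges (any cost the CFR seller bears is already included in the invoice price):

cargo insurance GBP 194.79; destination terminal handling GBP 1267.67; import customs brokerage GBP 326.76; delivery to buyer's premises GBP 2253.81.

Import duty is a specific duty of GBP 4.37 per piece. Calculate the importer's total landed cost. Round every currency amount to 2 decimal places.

Total landed cost: GBP 164495.09

CFR: the seller pays costs through ocean freight to the destination port, but not insurance.
CIF value = CFR price + insurance = 111534.28 + 194.79 = 111729.07
Import duty = 11194 × 4.37 = 48917.78
Buyer bears: insurance 194.79 + destination terminal 1267.67 + brokerage 326.76 + delivery 2253.81 + duty 48917.78 = 52960.81
Landed cost = invoice 111534.28 + 52960.81 = 164495.09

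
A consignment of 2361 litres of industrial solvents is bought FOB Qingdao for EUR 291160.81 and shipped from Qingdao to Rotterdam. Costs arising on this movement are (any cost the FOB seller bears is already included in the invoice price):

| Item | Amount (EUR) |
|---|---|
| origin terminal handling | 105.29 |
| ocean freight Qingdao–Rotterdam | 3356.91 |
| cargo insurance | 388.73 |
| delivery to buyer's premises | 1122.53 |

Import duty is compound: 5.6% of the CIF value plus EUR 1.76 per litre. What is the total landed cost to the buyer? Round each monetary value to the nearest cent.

Total landed cost: EUR 316699.10

FOB: the seller bears costs until goods are on board at the origin port; the buyer bears freight, insurance and all costs thereafter.
Already in the invoice (seller's account under FOB): origin terminal — exclude.
CIF value = FOB price + freight + insurance = 291160.81 + 3356.91 + 388.73 = 294906.45
Ad valorem component: 294906.45 × 5.6% = 16514.76
Specific component: 2361 × 1.76 = 4155.36
Import duty = 16514.76 + 4155.36 = 20670.12
Buyer bears: freight 3356.91 + insurance 388.73 + delivery 1122.53 + duty 20670.12 = 25538.29
Landed cost = invoice 291160.81 + 25538.29 = 316699.10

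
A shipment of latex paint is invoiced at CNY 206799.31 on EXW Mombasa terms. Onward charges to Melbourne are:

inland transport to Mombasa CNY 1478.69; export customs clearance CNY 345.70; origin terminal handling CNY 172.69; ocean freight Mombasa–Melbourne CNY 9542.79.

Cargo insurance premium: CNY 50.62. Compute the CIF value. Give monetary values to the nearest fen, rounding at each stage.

CIF = EXW price + pre-shipment costs + freight + insurance
CIF = 206799.31 + 1478.69 + 345.70 + 172.69 + 9542.79 + 50.62 = 218389.80

CIF value: CNY 218389.80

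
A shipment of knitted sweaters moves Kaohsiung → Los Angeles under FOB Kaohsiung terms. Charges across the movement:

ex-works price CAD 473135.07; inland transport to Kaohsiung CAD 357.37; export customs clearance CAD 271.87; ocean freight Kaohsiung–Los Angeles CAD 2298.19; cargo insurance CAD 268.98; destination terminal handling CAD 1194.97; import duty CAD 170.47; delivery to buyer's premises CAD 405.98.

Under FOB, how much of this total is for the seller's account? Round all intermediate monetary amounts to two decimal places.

FOB: the seller bears costs until goods are on board at the origin port; the buyer bears freight, insurance and all costs thereafter.
Seller's account: goods 473135.07 + inland to port 357.37 + export clearance 271.87 = 473764.31
Buyer's account: freight 2298.19 + insurance 268.98 + destination terminal 1194.97 + duty 170.47 + delivery 405.98 = 4338.59

Seller's account: CAD 473764.31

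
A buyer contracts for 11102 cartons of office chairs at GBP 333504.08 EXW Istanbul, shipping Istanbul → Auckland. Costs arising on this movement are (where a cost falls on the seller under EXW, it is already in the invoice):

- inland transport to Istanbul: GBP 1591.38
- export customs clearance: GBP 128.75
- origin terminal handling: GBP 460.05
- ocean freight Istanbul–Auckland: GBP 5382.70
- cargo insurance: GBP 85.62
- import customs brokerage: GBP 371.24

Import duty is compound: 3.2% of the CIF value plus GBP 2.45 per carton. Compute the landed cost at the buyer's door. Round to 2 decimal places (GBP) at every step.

EXW: the seller makes goods available at their premises; the buyer bears all onward costs.
CIF value = EXW price + inland to port + export clearance + origin terminal + freight + insurance = 333504.08 + 1591.38 + 128.75 + 460.05 + 5382.70 + 85.62 = 341152.58
Ad valorem component: 341152.58 × 3.2% = 10916.88
Specific component: 11102 × 2.45 = 27199.90
Import duty = 10916.88 + 27199.90 = 38116.78
Buyer bears: inland to port 1591.38 + export clearance 128.75 + origin terminal 460.05 + freight 5382.70 + insurance 85.62 + brokerage 371.24 + duty 38116.78 = 46136.52
Landed cost = invoice 333504.08 + 46136.52 = 379640.60

Total landed cost: GBP 379640.60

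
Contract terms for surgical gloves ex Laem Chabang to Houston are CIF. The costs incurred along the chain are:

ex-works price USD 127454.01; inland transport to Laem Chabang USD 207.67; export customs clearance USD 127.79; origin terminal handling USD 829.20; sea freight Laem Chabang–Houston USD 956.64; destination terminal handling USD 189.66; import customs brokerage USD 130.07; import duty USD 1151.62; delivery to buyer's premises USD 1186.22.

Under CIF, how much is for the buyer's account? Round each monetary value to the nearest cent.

Buyer's account: USD 2657.57

CIF: the seller pays costs through ocean freight and marine insurance to the destination port.
Seller's account: goods 127454.01 + inland to port 207.67 + export clearance 127.79 + origin terminal 829.20 + freight 956.64 = 129575.31
Buyer's account: destination terminal 189.66 + brokerage 130.07 + duty 1151.62 + delivery 1186.22 = 2657.57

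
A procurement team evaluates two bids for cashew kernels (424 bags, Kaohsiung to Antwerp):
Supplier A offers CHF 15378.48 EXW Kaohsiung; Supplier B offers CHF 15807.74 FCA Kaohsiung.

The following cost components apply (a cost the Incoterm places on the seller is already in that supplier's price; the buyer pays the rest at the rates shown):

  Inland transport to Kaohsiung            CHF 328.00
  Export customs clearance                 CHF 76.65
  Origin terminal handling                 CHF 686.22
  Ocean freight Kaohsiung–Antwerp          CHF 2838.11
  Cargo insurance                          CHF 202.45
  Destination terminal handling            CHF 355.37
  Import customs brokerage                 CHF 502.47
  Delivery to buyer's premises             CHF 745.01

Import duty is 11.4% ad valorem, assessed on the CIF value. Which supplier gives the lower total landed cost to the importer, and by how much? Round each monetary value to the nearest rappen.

Supplier A (EXW):
CIF value = EXW price + inland to port + export clearance + origin terminal + freight + insurance = 15378.48 + 328.00 + 76.65 + 686.22 + 2838.11 + 202.45 = 19509.91
Import duty = 19509.91 × 11.4% = 2224.13
Buyer bears (A): 328.00 + 76.65 + 686.22 + 2838.11 + 202.45 + 355.37 + 502.47 + 745.01 = 5734.28
Landed cost (A) = invoice 15378.48 + 5734.28 + duty 2224.13 = 23336.89
Supplier B (FCA):
CIF value = FCA price + origin terminal + freight + insurance = 15807.74 + 686.22 + 2838.11 + 202.45 = 19534.52
Import duty = 19534.52 × 11.4% = 2226.94
Buyer bears (B): 686.22 + 2838.11 + 202.45 + 355.37 + 502.47 + 745.01 = 5329.63
Landed cost (B) = invoice 15807.74 + 5329.63 + duty 2226.94 = 23364.31
Difference = |23336.89 − 23364.31| = 27.42

Supplier A is cheaper by CHF 27.42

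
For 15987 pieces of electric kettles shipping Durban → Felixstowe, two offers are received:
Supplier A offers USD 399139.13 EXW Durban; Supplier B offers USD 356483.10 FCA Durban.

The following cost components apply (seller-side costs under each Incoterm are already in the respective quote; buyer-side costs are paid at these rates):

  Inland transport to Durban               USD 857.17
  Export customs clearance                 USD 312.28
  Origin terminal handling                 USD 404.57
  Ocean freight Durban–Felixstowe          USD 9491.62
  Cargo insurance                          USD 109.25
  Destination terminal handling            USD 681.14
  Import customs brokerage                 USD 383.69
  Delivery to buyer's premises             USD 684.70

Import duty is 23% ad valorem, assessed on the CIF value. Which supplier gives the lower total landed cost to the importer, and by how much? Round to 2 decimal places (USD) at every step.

Supplier B is cheaper by USD 53905.34

Supplier A (EXW):
CIF value = EXW price + inland to port + export clearance + origin terminal + freight + insurance = 399139.13 + 857.17 + 312.28 + 404.57 + 9491.62 + 109.25 = 410314.02
Import duty = 410314.02 × 23% = 94372.22
Buyer bears (A): 857.17 + 312.28 + 404.57 + 9491.62 + 109.25 + 681.14 + 383.69 + 684.70 = 12924.42
Landed cost (A) = invoice 399139.13 + 12924.42 + duty 94372.22 = 506435.77
Supplier B (FCA):
CIF value = FCA price + origin terminal + freight + insurance = 356483.10 + 404.57 + 9491.62 + 109.25 = 366488.54
Import duty = 366488.54 × 23% = 84292.36
Buyer bears (B): 404.57 + 9491.62 + 109.25 + 681.14 + 383.69 + 684.70 = 11754.97
Landed cost (B) = invoice 356483.10 + 11754.97 + duty 84292.36 = 452530.43
Difference = |506435.77 − 452530.43| = 53905.34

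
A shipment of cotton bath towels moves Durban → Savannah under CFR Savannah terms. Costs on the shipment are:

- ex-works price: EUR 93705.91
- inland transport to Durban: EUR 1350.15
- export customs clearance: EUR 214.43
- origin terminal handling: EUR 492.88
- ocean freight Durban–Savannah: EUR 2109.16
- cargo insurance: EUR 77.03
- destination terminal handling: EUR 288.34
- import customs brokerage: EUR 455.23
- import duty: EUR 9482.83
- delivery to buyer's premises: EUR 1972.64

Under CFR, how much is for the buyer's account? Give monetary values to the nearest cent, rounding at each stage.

Buyer's account: EUR 12276.07

CFR: the seller pays costs through ocean freight to the destination port, but not insurance.
Seller's account: goods 93705.91 + inland to port 1350.15 + export clearance 214.43 + origin terminal 492.88 + freight 2109.16 = 97872.53
Buyer's account: insurance 77.03 + destination terminal 288.34 + brokerage 455.23 + duty 9482.83 + delivery 1972.64 = 12276.07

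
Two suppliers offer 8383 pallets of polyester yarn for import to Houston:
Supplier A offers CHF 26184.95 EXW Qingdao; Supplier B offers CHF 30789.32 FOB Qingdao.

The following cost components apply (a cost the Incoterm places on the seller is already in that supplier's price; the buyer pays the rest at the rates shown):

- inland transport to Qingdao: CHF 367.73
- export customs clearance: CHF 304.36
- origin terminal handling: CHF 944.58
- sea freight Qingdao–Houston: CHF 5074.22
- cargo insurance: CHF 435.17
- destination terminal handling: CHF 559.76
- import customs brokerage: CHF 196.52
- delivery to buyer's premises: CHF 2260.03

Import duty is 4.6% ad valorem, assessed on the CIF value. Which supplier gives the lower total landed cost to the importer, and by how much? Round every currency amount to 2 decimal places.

Supplier A (EXW):
CIF value = EXW price + inland to port + export clearance + origin terminal + freight + insurance = 26184.95 + 367.73 + 304.36 + 944.58 + 5074.22 + 435.17 = 33311.01
Import duty = 33311.01 × 4.6% = 1532.31
Buyer bears (A): 367.73 + 304.36 + 944.58 + 5074.22 + 435.17 + 559.76 + 196.52 + 2260.03 = 10142.37
Landed cost (A) = invoice 26184.95 + 10142.37 + duty 1532.31 = 37859.63
Supplier B (FOB):
CIF value = FOB price + freight + insurance = 30789.32 + 5074.22 + 435.17 = 36298.71
Import duty = 36298.71 × 4.6% = 1669.74
Buyer bears (B): 5074.22 + 435.17 + 559.76 + 196.52 + 2260.03 = 8525.70
Landed cost (B) = invoice 30789.32 + 8525.70 + duty 1669.74 = 40984.76
Difference = |37859.63 − 40984.76| = 3125.13

Supplier A is cheaper by CHF 3125.13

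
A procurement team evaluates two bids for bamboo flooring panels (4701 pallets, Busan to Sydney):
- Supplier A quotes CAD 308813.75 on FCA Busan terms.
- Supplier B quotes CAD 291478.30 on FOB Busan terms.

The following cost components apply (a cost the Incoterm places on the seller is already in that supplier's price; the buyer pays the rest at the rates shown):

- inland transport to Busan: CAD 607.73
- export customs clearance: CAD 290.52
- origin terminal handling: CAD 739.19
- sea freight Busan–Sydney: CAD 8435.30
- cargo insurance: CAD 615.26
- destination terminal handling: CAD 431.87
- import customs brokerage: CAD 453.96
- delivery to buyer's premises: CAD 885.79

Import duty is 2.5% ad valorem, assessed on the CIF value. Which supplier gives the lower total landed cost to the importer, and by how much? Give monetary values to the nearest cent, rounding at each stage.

Supplier A (FCA):
CIF value = FCA price + origin terminal + freight + insurance = 308813.75 + 739.19 + 8435.30 + 615.26 = 318603.50
Import duty = 318603.50 × 2.5% = 7965.09
Buyer bears (A): 739.19 + 8435.30 + 615.26 + 431.87 + 453.96 + 885.79 = 11561.37
Landed cost (A) = invoice 308813.75 + 11561.37 + duty 7965.09 = 328340.21
Supplier B (FOB):
CIF value = FOB price + freight + insurance = 291478.30 + 8435.30 + 615.26 = 300528.86
Import duty = 300528.86 × 2.5% = 7513.22
Buyer bears (B): 8435.30 + 615.26 + 431.87 + 453.96 + 885.79 = 10822.18
Landed cost (B) = invoice 291478.30 + 10822.18 + duty 7513.22 = 309813.70
Difference = |328340.21 − 309813.70| = 18526.51

Supplier B is cheaper by CAD 18526.51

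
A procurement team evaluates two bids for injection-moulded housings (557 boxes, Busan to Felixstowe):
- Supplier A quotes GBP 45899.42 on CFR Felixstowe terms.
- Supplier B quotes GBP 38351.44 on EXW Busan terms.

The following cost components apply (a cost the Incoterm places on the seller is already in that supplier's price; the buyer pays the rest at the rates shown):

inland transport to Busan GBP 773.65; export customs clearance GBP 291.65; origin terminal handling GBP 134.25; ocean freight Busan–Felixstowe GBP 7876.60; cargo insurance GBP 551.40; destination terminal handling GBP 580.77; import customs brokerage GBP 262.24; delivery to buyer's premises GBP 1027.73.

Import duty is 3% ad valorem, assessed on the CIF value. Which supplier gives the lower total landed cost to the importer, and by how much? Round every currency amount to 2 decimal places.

Supplier A (CFR):
CIF value = CFR price + insurance = 45899.42 + 551.40 = 46450.82
Import duty = 46450.82 × 3% = 1393.52
Buyer bears (A): 551.40 + 580.77 + 262.24 + 1027.73 = 2422.14
Landed cost (A) = invoice 45899.42 + 2422.14 + duty 1393.52 = 49715.08
Supplier B (EXW):
CIF value = EXW price + inland to port + export clearance + origin terminal + freight + insurance = 38351.44 + 773.65 + 291.65 + 134.25 + 7876.60 + 551.40 = 47978.99
Import duty = 47978.99 × 3% = 1439.37
Buyer bears (B): 773.65 + 291.65 + 134.25 + 7876.60 + 551.40 + 580.77 + 262.24 + 1027.73 = 11498.29
Landed cost (B) = invoice 38351.44 + 11498.29 + duty 1439.37 = 51289.10
Difference = |49715.08 − 51289.10| = 1574.02

Supplier A is cheaper by GBP 1574.02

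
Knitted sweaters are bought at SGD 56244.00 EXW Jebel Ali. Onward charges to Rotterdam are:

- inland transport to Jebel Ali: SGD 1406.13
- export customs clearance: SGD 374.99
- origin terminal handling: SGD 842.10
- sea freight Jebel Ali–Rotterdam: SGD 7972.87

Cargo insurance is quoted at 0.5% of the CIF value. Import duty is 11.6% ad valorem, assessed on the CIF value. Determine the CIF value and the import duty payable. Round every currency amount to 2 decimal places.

Let C be the CIF value. C = EXW price + pre-shipment costs + freight + 0.5% × C
C − 0.5% × C = 56244.00 + 1406.13 + 374.99 + 842.10 + 7972.87
0.995 × C = 66840.09
C = 66840.09 / 0.995 = 67175.97
Insurance premium = 0.5% × 67175.97 = 335.88
Import duty = 67175.97 × 11.6% = 7792.41

CIF value: SGD 67175.97; import duty: SGD 7792.41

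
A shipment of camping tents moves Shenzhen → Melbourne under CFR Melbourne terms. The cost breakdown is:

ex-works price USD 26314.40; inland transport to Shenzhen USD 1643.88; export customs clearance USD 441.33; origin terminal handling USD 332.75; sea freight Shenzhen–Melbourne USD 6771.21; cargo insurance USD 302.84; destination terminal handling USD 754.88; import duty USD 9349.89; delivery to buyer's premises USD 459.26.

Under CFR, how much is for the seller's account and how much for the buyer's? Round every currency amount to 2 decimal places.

Seller: USD 35503.57; buyer: USD 10866.87

CFR: the seller pays costs through ocean freight to the destination port, but not insurance.
Seller's account: goods 26314.40 + inland to port 1643.88 + export clearance 441.33 + origin terminal 332.75 + freight 6771.21 = 35503.57
Buyer's account: insurance 302.84 + destination terminal 754.88 + duty 9349.89 + delivery 459.26 = 10866.87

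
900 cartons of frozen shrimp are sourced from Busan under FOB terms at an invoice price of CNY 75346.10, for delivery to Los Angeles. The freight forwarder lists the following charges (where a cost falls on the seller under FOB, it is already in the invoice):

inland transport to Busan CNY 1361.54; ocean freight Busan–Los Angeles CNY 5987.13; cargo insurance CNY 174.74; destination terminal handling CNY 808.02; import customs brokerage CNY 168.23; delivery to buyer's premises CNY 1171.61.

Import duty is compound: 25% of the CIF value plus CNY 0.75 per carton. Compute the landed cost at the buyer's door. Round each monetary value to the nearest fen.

Total landed cost: CNY 104707.82

FOB: the seller bears costs until goods are on board at the origin port; the buyer bears freight, insurance and all costs thereafter.
Already in the invoice (seller's account under FOB): inland to port — exclude.
CIF value = FOB price + freight + insurance = 75346.10 + 5987.13 + 174.74 = 81507.97
Ad valorem component: 81507.97 × 25% = 20376.99
Specific component: 900 × 0.75 = 675.00
Import duty = 20376.99 + 675.00 = 21051.99
Buyer bears: freight 5987.13 + insurance 174.74 + destination terminal 808.02 + brokerage 168.23 + delivery 1171.61 + duty 21051.99 = 29361.72
Landed cost = invoice 75346.10 + 29361.72 = 104707.82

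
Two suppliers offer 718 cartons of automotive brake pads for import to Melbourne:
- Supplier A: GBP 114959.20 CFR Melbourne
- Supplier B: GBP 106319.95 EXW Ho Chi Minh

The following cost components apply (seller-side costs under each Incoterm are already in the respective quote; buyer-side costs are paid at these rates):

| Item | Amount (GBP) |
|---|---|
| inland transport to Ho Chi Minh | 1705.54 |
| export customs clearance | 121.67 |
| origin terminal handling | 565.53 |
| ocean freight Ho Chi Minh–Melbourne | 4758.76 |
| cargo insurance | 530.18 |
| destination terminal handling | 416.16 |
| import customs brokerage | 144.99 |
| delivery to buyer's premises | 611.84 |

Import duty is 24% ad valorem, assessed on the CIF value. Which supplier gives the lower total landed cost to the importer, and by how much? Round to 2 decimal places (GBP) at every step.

Supplier A (CFR):
CIF value = CFR price + insurance = 114959.20 + 530.18 = 115489.38
Import duty = 115489.38 × 24% = 27717.45
Buyer bears (A): 530.18 + 416.16 + 144.99 + 611.84 = 1703.17
Landed cost (A) = invoice 114959.20 + 1703.17 + duty 27717.45 = 144379.82
Supplier B (EXW):
CIF value = EXW price + inland to port + export clearance + origin terminal + freight + insurance = 106319.95 + 1705.54 + 121.67 + 565.53 + 4758.76 + 530.18 = 114001.63
Import duty = 114001.63 × 24% = 27360.39
Buyer bears (B): 1705.54 + 121.67 + 565.53 + 4758.76 + 530.18 + 416.16 + 144.99 + 611.84 = 8854.67
Landed cost (B) = invoice 106319.95 + 8854.67 + duty 27360.39 = 142535.01
Difference = |144379.82 − 142535.01| = 1844.81

Supplier B is cheaper by GBP 1844.81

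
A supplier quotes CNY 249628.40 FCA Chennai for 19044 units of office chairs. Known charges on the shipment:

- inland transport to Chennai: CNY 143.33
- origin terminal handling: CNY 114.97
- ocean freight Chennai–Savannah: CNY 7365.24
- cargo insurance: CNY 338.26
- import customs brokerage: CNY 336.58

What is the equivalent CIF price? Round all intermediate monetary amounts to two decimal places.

Not relevant to the conversion: inland to port — on the seller under both FCA and CIF; already in the FCA price and stays in the CIF price. brokerage — on the buyer under both terms; not part of either seller's price.
From FCA to CIF, the seller additionally bears: origin terminal, freight, insurance.
CIF price = 249628.40 + 114.97 + 7365.24 + 338.26 = 257446.87

CIF price: CNY 257446.87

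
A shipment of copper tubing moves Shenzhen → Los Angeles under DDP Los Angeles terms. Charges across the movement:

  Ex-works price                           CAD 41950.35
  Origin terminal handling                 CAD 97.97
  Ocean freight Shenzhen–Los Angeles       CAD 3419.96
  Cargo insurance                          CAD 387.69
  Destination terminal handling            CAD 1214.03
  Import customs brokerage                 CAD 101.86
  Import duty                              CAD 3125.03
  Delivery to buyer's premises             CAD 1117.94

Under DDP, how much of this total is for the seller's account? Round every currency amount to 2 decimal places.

Seller's account: CAD 51414.83

DDP: the seller bears all costs including import duty.
Seller's account: goods 41950.35 + origin terminal 97.97 + freight 3419.96 + insurance 387.69 + destination terminal 1214.03 + brokerage 101.86 + duty 3125.03 + delivery 1117.94 = 51414.83
Buyer's account: 0.00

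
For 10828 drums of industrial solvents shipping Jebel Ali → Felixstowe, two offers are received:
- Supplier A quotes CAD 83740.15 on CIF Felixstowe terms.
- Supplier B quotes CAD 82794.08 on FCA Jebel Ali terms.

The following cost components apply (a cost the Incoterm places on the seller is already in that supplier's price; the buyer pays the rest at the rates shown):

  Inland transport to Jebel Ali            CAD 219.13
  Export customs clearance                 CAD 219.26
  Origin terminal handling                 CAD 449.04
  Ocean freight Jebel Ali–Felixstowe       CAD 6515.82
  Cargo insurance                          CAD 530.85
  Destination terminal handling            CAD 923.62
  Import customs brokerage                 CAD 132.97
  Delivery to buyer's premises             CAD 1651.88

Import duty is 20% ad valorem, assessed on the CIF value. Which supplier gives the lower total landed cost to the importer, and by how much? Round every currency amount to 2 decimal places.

Supplier A (CIF):
The CIF price already equals the CIF value: 83740.15
Import duty = 83740.15 × 20% = 16748.03
Buyer bears (A): 923.62 + 132.97 + 1651.88 = 2708.47
Landed cost (A) = invoice 83740.15 + 2708.47 + duty 16748.03 = 103196.65
Supplier B (FCA):
CIF value = FCA price + origin terminal + freight + insurance = 82794.08 + 449.04 + 6515.82 + 530.85 = 90289.79
Import duty = 90289.79 × 20% = 18057.96
Buyer bears (B): 449.04 + 6515.82 + 530.85 + 923.62 + 132.97 + 1651.88 = 10204.18
Landed cost (B) = invoice 82794.08 + 10204.18 + duty 18057.96 = 111056.22
Difference = |103196.65 − 111056.22| = 7859.57

Supplier A is cheaper by CAD 7859.57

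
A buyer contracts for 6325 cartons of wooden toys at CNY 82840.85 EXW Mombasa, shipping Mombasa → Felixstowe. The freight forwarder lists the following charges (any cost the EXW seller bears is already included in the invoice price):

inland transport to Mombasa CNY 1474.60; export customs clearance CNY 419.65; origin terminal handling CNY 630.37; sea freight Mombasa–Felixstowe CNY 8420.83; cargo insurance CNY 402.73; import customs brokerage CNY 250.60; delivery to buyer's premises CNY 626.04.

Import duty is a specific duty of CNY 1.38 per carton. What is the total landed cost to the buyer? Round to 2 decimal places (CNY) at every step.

Total landed cost: CNY 103794.17

EXW: the seller makes goods available at their premises; the buyer bears all onward costs.
CIF value = EXW price + inland to port + export clearance + origin terminal + freight + insurance = 82840.85 + 1474.60 + 419.65 + 630.37 + 8420.83 + 402.73 = 94189.03
Import duty = 6325 × 1.38 = 8728.50
Buyer bears: inland to port 1474.60 + export clearance 419.65 + origin terminal 630.37 + freight 8420.83 + insurance 402.73 + brokerage 250.60 + delivery 626.04 + duty 8728.50 = 20953.32
Landed cost = invoice 82840.85 + 20953.32 = 103794.17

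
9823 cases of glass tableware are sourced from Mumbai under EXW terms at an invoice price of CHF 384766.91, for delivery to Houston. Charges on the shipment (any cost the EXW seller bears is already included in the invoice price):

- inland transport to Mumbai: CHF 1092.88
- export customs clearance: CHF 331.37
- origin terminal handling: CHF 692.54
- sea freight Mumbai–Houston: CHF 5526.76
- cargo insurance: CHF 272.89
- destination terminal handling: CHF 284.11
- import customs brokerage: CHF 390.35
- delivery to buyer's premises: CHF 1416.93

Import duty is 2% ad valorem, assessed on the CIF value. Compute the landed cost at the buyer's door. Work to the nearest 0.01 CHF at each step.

EXW: the seller makes goods available at their premises; the buyer bears all onward costs.
CIF value = EXW price + inland to port + export clearance + origin terminal + freight + insurance = 384766.91 + 1092.88 + 331.37 + 692.54 + 5526.76 + 272.89 = 392683.35
Import duty = 392683.35 × 2% = 7853.67
Buyer bears: inland to port 1092.88 + export clearance 331.37 + origin terminal 692.54 + freight 5526.76 + insurance 272.89 + destination terminal 284.11 + brokerage 390.35 + delivery 1416.93 + duty 7853.67 = 17861.50
Landed cost = invoice 384766.91 + 17861.50 = 402628.41

Total landed cost: CHF 402628.41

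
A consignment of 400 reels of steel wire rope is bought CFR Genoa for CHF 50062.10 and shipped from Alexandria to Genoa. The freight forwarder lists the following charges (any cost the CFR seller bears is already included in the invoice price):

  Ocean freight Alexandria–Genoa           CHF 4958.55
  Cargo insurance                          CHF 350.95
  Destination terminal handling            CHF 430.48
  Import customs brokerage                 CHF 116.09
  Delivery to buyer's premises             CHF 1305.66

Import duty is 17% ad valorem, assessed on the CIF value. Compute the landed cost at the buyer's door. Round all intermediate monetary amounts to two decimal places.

Total landed cost: CHF 60835.50

CFR: the seller pays costs through ocean freight to the destination port, but not insurance.
Already in the invoice (seller's account under CFR): freight — exclude.
CIF value = CFR price + insurance = 50062.10 + 350.95 = 50413.05
Import duty = 50413.05 × 17% = 8570.22
Buyer bears: insurance 350.95 + destination terminal 430.48 + brokerage 116.09 + delivery 1305.66 + duty 8570.22 = 10773.40
Landed cost = invoice 50062.10 + 10773.40 = 60835.50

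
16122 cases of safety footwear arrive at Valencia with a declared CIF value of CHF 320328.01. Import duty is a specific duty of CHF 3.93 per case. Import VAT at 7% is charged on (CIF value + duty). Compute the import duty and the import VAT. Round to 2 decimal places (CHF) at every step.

Import duty: CHF 63359.46; import VAT: CHF 26858.12

Import duty = 16122 × 3.93 = 63359.46
VAT base = CIF + duty = 320328.01 + 63359.46 = 383687.47
Import VAT = 383687.47 × 7% = 26858.12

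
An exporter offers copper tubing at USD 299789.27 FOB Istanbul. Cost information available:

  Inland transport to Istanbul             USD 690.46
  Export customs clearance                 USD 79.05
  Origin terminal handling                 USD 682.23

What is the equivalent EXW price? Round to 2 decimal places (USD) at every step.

From FOB to EXW, the seller no longer bears: inland to port, export clearance, origin terminal.
EXW price = 299789.27 − 690.46 − 79.05 − 682.23 = 298337.53

EXW price: USD 298337.53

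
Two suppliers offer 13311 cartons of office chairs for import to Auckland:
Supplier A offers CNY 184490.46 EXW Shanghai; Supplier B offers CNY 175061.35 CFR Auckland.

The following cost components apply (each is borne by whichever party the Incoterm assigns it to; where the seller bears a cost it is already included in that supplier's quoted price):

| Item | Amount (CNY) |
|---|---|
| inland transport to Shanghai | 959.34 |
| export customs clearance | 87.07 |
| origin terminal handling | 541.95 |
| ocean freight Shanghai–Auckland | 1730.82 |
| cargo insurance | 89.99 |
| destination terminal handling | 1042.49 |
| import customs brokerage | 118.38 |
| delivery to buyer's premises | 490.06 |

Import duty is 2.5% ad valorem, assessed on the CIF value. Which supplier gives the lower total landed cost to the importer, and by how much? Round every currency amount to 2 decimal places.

Supplier A (EXW):
CIF value = EXW price + inland to port + export clearance + origin terminal + freight + insurance = 184490.46 + 959.34 + 87.07 + 541.95 + 1730.82 + 89.99 = 187899.63
Import duty = 187899.63 × 2.5% = 4697.49
Buyer bears (A): 959.34 + 87.07 + 541.95 + 1730.82 + 89.99 + 1042.49 + 118.38 + 490.06 = 5060.10
Landed cost (A) = invoice 184490.46 + 5060.10 + duty 4697.49 = 194248.05
Supplier B (CFR):
CIF value = CFR price + insurance = 175061.35 + 89.99 = 175151.34
Import duty = 175151.34 × 2.5% = 4378.78
Buyer bears (B): 89.99 + 1042.49 + 118.38 + 490.06 = 1740.92
Landed cost (B) = invoice 175061.35 + 1740.92 + duty 4378.78 = 181181.05
Difference = |194248.05 − 181181.05| = 13067.00

Supplier B is cheaper by CNY 13067.00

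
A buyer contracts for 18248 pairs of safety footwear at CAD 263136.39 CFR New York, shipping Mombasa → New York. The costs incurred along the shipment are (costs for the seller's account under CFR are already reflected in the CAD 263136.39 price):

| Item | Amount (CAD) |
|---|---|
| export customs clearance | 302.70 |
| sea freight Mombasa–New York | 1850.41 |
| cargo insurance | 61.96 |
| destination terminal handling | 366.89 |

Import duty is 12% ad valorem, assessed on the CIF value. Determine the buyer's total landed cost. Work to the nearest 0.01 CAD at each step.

CFR: the seller pays costs through ocean freight to the destination port, but not insurance.
Already in the invoice (seller's account under CFR): export clearance, freight — exclude.
CIF value = CFR price + insurance = 263136.39 + 61.96 = 263198.35
Import duty = 263198.35 × 12% = 31583.80
Buyer bears: insurance 61.96 + destination terminal 366.89 + duty 31583.80 = 32012.65
Landed cost = invoice 263136.39 + 32012.65 = 295149.04

Total landed cost: CAD 295149.04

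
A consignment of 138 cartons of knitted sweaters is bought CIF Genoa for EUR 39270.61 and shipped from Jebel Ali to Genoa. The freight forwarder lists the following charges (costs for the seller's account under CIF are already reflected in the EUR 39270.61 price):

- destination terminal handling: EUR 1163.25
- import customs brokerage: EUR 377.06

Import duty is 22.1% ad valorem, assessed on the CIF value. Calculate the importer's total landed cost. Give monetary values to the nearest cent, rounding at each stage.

Total landed cost: EUR 49489.72

CIF: the seller pays costs through ocean freight and marine insurance to the destination port.
The CIF price already equals the CIF value: 39270.61
Import duty = 39270.61 × 22.1% = 8678.80
Buyer bears: destination terminal 1163.25 + brokerage 377.06 + duty 8678.80 = 10219.11
Landed cost = invoice 39270.61 + 10219.11 = 49489.72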